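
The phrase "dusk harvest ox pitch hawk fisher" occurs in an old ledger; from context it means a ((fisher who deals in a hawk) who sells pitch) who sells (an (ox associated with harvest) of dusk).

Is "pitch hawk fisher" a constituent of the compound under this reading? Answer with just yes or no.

The paraphrase groups the words so that "pitch hawk fisher" is one unit: it corresponds to a single parenthesized sub-phrase.
The full structure is [[dusk [harvest ox]] [pitch [hawk fisher]]], in which [pitch hawk fisher] is a constituent.

yes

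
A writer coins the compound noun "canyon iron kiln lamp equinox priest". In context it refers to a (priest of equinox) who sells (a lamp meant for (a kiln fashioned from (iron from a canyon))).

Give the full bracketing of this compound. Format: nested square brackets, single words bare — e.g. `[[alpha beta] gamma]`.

Overall it is a kind of priest (specifically "equinox priest"); the modifier is "canyon iron kiln lamp".
"canyon iron kiln lamp" → head "lamp", modifier "canyon iron kiln".
"canyon iron kiln" → head "kiln", modifier "canyon iron".
"canyon iron" → head "iron", modifier "canyon".
"equinox priest" → head "priest", modifier "equinox".
Assembled: [[[[canyon iron] kiln] lamp] [equinox priest]].

[[[[canyon iron] kiln] lamp] [equinox priest]]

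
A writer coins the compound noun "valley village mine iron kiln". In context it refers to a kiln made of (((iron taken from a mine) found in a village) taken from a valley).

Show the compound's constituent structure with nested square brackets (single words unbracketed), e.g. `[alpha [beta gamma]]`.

Whole compound: head "kiln", modifier "valley village mine iron".
Within "valley village mine iron", the head is "iron" (specifically "village mine iron") and the modifier is "valley".
Within "village mine iron", the head is "iron" (specifically "mine iron") and the modifier is "village".
Within "mine iron", the head is "iron" and the modifier is "mine".
Assembled: [[valley [village [mine iron]]] kiln].

[[valley [village [mine iron]]] kiln]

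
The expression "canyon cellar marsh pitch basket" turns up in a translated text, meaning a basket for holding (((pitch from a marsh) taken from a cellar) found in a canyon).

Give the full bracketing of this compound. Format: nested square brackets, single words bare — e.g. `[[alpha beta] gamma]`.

[[canyon [cellar [marsh pitch]]] basket]

Whole compound: head "basket", modifier "canyon cellar marsh pitch".
Inside "canyon cellar marsh pitch": head "pitch" (specifically "cellar marsh pitch"), modifier "canyon".
Inside "cellar marsh pitch": head "pitch" (specifically "marsh pitch"), modifier "cellar".
Inside "marsh pitch": head "pitch", modifier "marsh".
Putting it together: [[canyon [cellar [marsh pitch]]] basket].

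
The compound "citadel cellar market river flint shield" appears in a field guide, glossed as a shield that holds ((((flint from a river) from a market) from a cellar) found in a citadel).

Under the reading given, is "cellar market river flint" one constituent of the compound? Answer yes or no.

The paraphrase groups the words so that "cellar market river flint" is one unit: it corresponds to a single parenthesized sub-phrase.
The full structure is [[citadel [cellar [market [river flint]]]] shield], in which [cellar market river flint] is a constituent.

yes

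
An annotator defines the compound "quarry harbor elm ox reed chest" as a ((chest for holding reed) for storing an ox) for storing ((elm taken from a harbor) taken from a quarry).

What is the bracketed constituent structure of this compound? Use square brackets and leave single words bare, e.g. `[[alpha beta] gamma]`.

At the top level: head "chest" (specifically "ox reed chest"); modifier "quarry harbor elm".
"quarry harbor elm" → head "elm" (specifically "harbor elm"), modifier "quarry".
"harbor elm" → head "elm", modifier "harbor".
"ox reed chest" → head "chest" (specifically "reed chest"), modifier "ox".
"reed chest" → head "chest", modifier "reed".
So the structure is [[quarry [harbor elm]] [ox [reed chest]]].

[[quarry [harbor elm]] [ox [reed chest]]]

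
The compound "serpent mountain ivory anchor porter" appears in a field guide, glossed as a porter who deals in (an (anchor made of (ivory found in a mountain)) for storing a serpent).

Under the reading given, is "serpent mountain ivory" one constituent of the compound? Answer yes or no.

no

The top-level split is [serpent mountain ivory anchor] [porter]; the full structure is [[serpent [[mountain ivory] anchor]] porter].
"serpent mountain ivory" straddles a constituent boundary, so it is not a single unit.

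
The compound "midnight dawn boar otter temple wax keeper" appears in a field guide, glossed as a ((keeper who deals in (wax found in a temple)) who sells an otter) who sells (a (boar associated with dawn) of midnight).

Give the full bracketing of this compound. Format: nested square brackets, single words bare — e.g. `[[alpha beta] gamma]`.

Whole compound: head "keeper" (specifically "otter temple wax keeper"), modifier "midnight dawn boar".
Inside "midnight dawn boar": head "boar" (specifically "dawn boar"), modifier "midnight".
Inside "dawn boar": head "boar", modifier "dawn".
Inside "otter temple wax keeper": head "keeper" (specifically "temple wax keeper"), modifier "otter".
Inside "temple wax keeper": head "keeper", modifier "temple wax".
Inside "temple wax": head "wax", modifier "temple".
So the structure is [[midnight [dawn boar]] [otter [[temple wax] keeper]]].

[[midnight [dawn boar]] [otter [[temple wax] keeper]]]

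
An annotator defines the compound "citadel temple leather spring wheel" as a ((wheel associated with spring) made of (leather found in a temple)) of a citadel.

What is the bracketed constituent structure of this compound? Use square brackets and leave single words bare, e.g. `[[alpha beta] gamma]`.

The outermost head in the paraphrase is "wheel" (specifically "temple leather spring wheel"), modified by "citadel".
Inside "temple leather spring wheel": head "wheel" (specifically "spring wheel"), modifier "temple leather".
Inside "temple leather": head "leather", modifier "temple".
Inside "spring wheel": head "wheel", modifier "spring".
So the structure is [citadel [[temple leather] [spring wheel]]].

[citadel [[temple leather] [spring wheel]]]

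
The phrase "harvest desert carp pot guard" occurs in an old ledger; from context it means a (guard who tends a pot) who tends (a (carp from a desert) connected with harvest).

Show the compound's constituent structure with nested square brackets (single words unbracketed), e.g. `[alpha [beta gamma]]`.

At the top level: head "guard" (specifically "pot guard"); modifier "harvest desert carp".
Within "harvest desert carp", the head is "carp" (specifically "desert carp") and the modifier is "harvest".
Within "desert carp", the head is "carp" and the modifier is "desert".
Within "pot guard", the head is "guard" and the modifier is "pot".
Putting it together: [[harvest [desert carp]] [pot guard]].

[[harvest [desert carp]] [pot guard]]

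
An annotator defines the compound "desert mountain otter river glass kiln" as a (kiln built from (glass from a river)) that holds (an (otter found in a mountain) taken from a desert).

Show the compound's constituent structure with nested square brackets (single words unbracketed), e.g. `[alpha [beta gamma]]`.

Overall it is a kind of kiln (specifically "river glass kiln"); the modifier is "desert mountain otter".
Inside "desert mountain otter": head "otter" (specifically "mountain otter"), modifier "desert".
Inside "mountain otter": head "otter", modifier "mountain".
Inside "river glass kiln": head "kiln", modifier "river glass".
Inside "river glass": head "glass", modifier "river".
So the structure is [[desert [mountain otter]] [[river glass] kiln]].

[[desert [mountain otter]] [[river glass] kiln]]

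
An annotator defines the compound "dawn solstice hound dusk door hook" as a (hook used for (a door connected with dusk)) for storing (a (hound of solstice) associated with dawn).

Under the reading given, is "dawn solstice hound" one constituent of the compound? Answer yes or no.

The paraphrase groups the words so that "dawn solstice hound" is one unit: it corresponds to a single parenthesized sub-phrase.
The full structure is [[dawn [solstice hound]] [[dusk door] hook]], in which [dawn solstice hound] is a constituent.

yes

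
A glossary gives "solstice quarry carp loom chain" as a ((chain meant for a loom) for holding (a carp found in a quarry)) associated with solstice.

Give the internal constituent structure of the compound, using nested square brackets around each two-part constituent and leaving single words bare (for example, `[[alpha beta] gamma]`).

Overall it is a kind of chain (specifically "quarry carp loom chain"); the modifier is "solstice".
"quarry carp loom chain" → head "chain" (specifically "loom chain"), modifier "quarry carp".
"quarry carp" → head "carp", modifier "quarry".
"loom chain" → head "chain", modifier "loom".
So the structure is [solstice [[quarry carp] [loom chain]]].

[solstice [[quarry carp] [loom chain]]]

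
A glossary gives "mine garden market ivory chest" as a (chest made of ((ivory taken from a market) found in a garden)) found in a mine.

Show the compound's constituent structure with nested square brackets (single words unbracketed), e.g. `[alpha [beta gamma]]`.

[mine [[garden [market ivory]] chest]]

At the top level: head "chest" (specifically "garden market ivory chest"); modifier "mine".
Inside "garden market ivory chest": head "chest", modifier "garden market ivory".
Inside "garden market ivory": head "ivory" (specifically "market ivory"), modifier "garden".
Inside "market ivory": head "ivory", modifier "market".
Putting it together: [mine [[garden [market ivory]] chest]].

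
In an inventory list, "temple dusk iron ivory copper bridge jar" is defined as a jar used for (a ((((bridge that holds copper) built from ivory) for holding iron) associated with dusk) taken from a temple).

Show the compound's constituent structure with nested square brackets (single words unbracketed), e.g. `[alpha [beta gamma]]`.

The outermost head in the paraphrase is "jar", modified by "temple dusk iron ivory copper bridge".
"temple dusk iron ivory copper bridge" → head "bridge" (specifically "dusk iron ivory copper bridge"), modifier "temple".
"dusk iron ivory copper bridge" → head "bridge" (specifically "iron ivory copper bridge"), modifier "dusk".
"iron ivory copper bridge" → head "bridge" (specifically "ivory copper bridge"), modifier "iron".
"ivory copper bridge" → head "bridge" (specifically "copper bridge"), modifier "ivory".
"copper bridge" → head "bridge", modifier "copper".
So the structure is [[temple [dusk [iron [ivory [copper bridge]]]]] jar].

[[temple [dusk [iron [ivory [copper bridge]]]]] jar]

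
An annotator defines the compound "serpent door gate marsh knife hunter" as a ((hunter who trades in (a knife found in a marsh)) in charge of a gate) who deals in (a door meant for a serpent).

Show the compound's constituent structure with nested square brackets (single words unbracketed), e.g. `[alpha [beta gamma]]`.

Whole compound: head "hunter" (specifically "gate marsh knife hunter"), modifier "serpent door".
Inside "serpent door": head "door", modifier "serpent".
Inside "gate marsh knife hunter": head "hunter" (specifically "marsh knife hunter"), modifier "gate".
Inside "marsh knife hunter": head "hunter", modifier "marsh knife".
Inside "marsh knife": head "knife", modifier "marsh".
Assembled: [[serpent door] [gate [[marsh knife] hunter]]].

[[serpent door] [gate [[marsh knife] hunter]]]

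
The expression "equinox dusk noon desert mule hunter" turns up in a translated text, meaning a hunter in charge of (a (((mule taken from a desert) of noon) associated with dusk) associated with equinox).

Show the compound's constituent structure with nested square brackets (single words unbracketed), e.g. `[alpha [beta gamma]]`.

Whole compound: head "hunter", modifier "equinox dusk noon desert mule".
Inside "equinox dusk noon desert mule": head "mule" (specifically "dusk noon desert mule"), modifier "equinox".
Inside "dusk noon desert mule": head "mule" (specifically "noon desert mule"), modifier "dusk".
Inside "noon desert mule": head "mule" (specifically "desert mule"), modifier "noon".
Inside "desert mule": head "mule", modifier "desert".
Assembled: [[equinox [dusk [noon [desert mule]]]] hunter].

[[equinox [dusk [noon [desert mule]]]] hunter]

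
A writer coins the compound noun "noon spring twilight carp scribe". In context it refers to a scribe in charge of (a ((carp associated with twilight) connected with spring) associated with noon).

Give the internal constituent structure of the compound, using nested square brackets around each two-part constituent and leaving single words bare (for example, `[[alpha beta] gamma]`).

[[noon [spring [twilight carp]]] scribe]

Overall it is a kind of scribe; the modifier is "noon spring twilight carp".
"noon spring twilight carp" → head "carp" (specifically "spring twilight carp"), modifier "noon".
"spring twilight carp" → head "carp" (specifically "twilight carp"), modifier "spring".
"twilight carp" → head "carp", modifier "twilight".
Putting it together: [[noon [spring [twilight carp]]] scribe].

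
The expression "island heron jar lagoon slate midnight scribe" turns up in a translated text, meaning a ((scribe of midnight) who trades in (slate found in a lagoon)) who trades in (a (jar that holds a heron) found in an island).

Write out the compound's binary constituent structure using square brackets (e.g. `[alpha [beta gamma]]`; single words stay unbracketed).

At the top level: head "scribe" (specifically "lagoon slate midnight scribe"); modifier "island heron jar".
Inside "island heron jar": head "jar" (specifically "heron jar"), modifier "island".
Inside "heron jar": head "jar", modifier "heron".
Inside "lagoon slate midnight scribe": head "scribe" (specifically "midnight scribe"), modifier "lagoon slate".
Inside "lagoon slate": head "slate", modifier "lagoon".
Inside "midnight scribe": head "scribe", modifier "midnight".
Assembled: [[island [heron jar]] [[lagoon slate] [midnight scribe]]].

[[island [heron jar]] [[lagoon slate] [midnight scribe]]]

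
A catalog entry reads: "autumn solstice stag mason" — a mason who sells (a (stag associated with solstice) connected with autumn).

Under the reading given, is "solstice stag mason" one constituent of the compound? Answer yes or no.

The top-level split is [autumn solstice stag] [mason]; the full structure is [[autumn [solstice stag]] mason].
"solstice stag mason" straddles a constituent boundary, so it is not a single unit.

no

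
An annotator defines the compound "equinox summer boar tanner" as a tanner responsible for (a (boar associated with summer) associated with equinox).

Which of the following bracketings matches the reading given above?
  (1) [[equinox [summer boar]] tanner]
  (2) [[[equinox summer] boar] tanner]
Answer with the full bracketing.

[[equinox [summer boar]] tanner]

The paraphrase's head is the "tanner" part ("tanner"); its modifier is "equinox summer boar".
That top-level split, carried through the inner groups, gives [[equinox [summer boar]] tanner].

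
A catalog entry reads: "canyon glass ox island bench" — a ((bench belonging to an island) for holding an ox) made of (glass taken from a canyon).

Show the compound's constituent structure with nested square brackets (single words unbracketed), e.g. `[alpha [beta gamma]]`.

[[canyon glass] [ox [island bench]]]

At the top level: head "bench" (specifically "ox island bench"); modifier "canyon glass".
Within "canyon glass", the head is "glass" and the modifier is "canyon".
Within "ox island bench", the head is "bench" (specifically "island bench") and the modifier is "ox".
Within "island bench", the head is "bench" and the modifier is "island".
So the structure is [[canyon glass] [ox [island bench]]].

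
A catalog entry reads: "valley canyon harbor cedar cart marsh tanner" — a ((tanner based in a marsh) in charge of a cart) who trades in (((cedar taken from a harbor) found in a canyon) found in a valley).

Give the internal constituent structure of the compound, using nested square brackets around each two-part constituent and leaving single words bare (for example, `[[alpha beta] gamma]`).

[[valley [canyon [harbor cedar]]] [cart [marsh tanner]]]

Overall it is a kind of tanner (specifically "cart marsh tanner"); the modifier is "valley canyon harbor cedar".
Within "valley canyon harbor cedar", the head is "cedar" (specifically "canyon harbor cedar") and the modifier is "valley".
Within "canyon harbor cedar", the head is "cedar" (specifically "harbor cedar") and the modifier is "canyon".
Within "harbor cedar", the head is "cedar" and the modifier is "harbor".
Within "cart marsh tanner", the head is "tanner" (specifically "marsh tanner") and the modifier is "cart".
Within "marsh tanner", the head is "tanner" and the modifier is "marsh".
So the structure is [[valley [canyon [harbor cedar]]] [cart [marsh tanner]]].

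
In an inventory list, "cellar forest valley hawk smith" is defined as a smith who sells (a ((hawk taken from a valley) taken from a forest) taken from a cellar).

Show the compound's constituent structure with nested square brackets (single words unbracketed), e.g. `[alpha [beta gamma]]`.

[[cellar [forest [valley hawk]]] smith]

Overall it is a kind of smith; the modifier is "cellar forest valley hawk".
Inside "cellar forest valley hawk": head "hawk" (specifically "forest valley hawk"), modifier "cellar".
Inside "forest valley hawk": head "hawk" (specifically "valley hawk"), modifier "forest".
Inside "valley hawk": head "hawk", modifier "valley".
Assembled: [[cellar [forest [valley hawk]]] smith].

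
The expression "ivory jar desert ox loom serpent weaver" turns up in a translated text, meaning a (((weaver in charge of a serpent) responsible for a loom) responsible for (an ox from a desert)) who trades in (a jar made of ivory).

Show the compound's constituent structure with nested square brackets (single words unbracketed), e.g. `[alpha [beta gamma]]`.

[[ivory jar] [[desert ox] [loom [serpent weaver]]]]

The outermost head in the paraphrase is "weaver" (specifically "desert ox loom serpent weaver"), modified by "ivory jar".
Inside "ivory jar": head "jar", modifier "ivory".
Inside "desert ox loom serpent weaver": head "weaver" (specifically "loom serpent weaver"), modifier "desert ox".
Inside "desert ox": head "ox", modifier "desert".
Inside "loom serpent weaver": head "weaver" (specifically "serpent weaver"), modifier "loom".
Inside "serpent weaver": head "weaver", modifier "serpent".
So the structure is [[ivory jar] [[desert ox] [loom [serpent weaver]]]].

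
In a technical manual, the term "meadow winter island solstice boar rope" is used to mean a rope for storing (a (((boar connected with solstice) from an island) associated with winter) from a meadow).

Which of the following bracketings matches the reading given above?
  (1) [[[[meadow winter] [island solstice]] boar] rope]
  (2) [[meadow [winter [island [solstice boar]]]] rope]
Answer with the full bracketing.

The paraphrase's head is the "rope" part ("rope"); its modifier is "meadow winter island solstice boar".
That top-level split, carried through the inner groups, gives [[meadow [winter [island [solstice boar]]]] rope].

[[meadow [winter [island [solstice boar]]]] rope]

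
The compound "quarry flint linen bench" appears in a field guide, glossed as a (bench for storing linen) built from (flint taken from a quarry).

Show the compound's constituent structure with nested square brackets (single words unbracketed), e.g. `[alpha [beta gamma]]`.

Overall it is a kind of bench (specifically "linen bench"); the modifier is "quarry flint".
Within "quarry flint", the head is "flint" and the modifier is "quarry".
Within "linen bench", the head is "bench" and the modifier is "linen".
So the structure is [[quarry flint] [linen bench]].

[[quarry flint] [linen bench]]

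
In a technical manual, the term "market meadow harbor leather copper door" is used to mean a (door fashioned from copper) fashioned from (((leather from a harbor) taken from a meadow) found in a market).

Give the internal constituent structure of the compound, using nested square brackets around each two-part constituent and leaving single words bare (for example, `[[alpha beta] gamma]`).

[[market [meadow [harbor leather]]] [copper door]]

The outermost head in the paraphrase is "door" (specifically "copper door"), modified by "market meadow harbor leather".
Inside "market meadow harbor leather": head "leather" (specifically "meadow harbor leather"), modifier "market".
Inside "meadow harbor leather": head "leather" (specifically "harbor leather"), modifier "meadow".
Inside "harbor leather": head "leather", modifier "harbor".
Inside "copper door": head "door", modifier "copper".
So the structure is [[market [meadow [harbor leather]]] [copper door]].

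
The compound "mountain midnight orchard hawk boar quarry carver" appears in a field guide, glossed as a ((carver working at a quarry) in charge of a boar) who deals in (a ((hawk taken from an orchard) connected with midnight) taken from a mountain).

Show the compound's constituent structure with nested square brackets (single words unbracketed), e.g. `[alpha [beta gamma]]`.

[[mountain [midnight [orchard hawk]]] [boar [quarry carver]]]

The outermost head in the paraphrase is "carver" (specifically "boar quarry carver"), modified by "mountain midnight orchard hawk".
Inside "mountain midnight orchard hawk": head "hawk" (specifically "midnight orchard hawk"), modifier "mountain".
Inside "midnight orchard hawk": head "hawk" (specifically "orchard hawk"), modifier "midnight".
Inside "orchard hawk": head "hawk", modifier "orchard".
Inside "boar quarry carver": head "carver" (specifically "quarry carver"), modifier "boar".
Inside "quarry carver": head "carver", modifier "quarry".
Assembled: [[mountain [midnight [orchard hawk]]] [boar [quarry carver]]].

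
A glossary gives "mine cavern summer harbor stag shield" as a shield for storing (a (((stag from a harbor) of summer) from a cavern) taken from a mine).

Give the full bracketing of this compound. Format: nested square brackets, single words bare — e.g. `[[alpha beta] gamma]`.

[[mine [cavern [summer [harbor stag]]]] shield]

Overall it is a kind of shield; the modifier is "mine cavern summer harbor stag".
Within "mine cavern summer harbor stag", the head is "stag" (specifically "cavern summer harbor stag") and the modifier is "mine".
Within "cavern summer harbor stag", the head is "stag" (specifically "summer harbor stag") and the modifier is "cavern".
Within "summer harbor stag", the head is "stag" (specifically "harbor stag") and the modifier is "summer".
Within "harbor stag", the head is "stag" and the modifier is "harbor".
Assembled: [[mine [cavern [summer [harbor stag]]]] shield].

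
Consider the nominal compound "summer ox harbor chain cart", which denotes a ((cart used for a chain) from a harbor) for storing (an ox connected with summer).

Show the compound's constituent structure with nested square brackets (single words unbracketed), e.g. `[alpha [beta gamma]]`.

[[summer ox] [harbor [chain cart]]]

Overall it is a kind of cart (specifically "harbor chain cart"); the modifier is "summer ox".
"summer ox" → head "ox", modifier "summer".
"harbor chain cart" → head "cart" (specifically "chain cart"), modifier "harbor".
"chain cart" → head "cart", modifier "chain".
So the structure is [[summer ox] [harbor [chain cart]]].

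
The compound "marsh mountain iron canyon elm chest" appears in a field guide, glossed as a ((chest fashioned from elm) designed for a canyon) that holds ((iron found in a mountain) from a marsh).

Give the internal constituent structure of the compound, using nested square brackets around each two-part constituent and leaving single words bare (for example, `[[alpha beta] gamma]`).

[[marsh [mountain iron]] [canyon [elm chest]]]

At the top level: head "chest" (specifically "canyon elm chest"); modifier "marsh mountain iron".
Inside "marsh mountain iron": head "iron" (specifically "mountain iron"), modifier "marsh".
Inside "mountain iron": head "iron", modifier "mountain".
Inside "canyon elm chest": head "chest" (specifically "elm chest"), modifier "canyon".
Inside "elm chest": head "chest", modifier "elm".
Assembled: [[marsh [mountain iron]] [canyon [elm chest]]].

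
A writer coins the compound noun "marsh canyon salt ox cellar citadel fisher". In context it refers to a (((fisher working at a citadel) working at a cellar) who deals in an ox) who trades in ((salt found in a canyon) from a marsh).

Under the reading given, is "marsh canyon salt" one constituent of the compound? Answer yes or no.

The paraphrase groups the words so that "marsh canyon salt" is one unit: it corresponds to a single parenthesized sub-phrase.
The full structure is [[marsh [canyon salt]] [ox [cellar [citadel fisher]]]], in which [marsh canyon salt] is a constituent.

yes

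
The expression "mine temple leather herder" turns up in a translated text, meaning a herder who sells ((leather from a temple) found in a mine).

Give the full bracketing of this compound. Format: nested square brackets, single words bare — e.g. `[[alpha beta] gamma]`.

[[mine [temple leather]] herder]

Whole compound: head "herder", modifier "mine temple leather".
"mine temple leather" → head "leather" (specifically "temple leather"), modifier "mine".
"temple leather" → head "leather", modifier "temple".
Putting it together: [[mine [temple leather]] herder].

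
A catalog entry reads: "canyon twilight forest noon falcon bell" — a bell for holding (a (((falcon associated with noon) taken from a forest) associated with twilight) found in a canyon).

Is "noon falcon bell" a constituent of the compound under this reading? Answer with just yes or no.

The top-level split is [canyon twilight forest noon falcon] [bell]; the full structure is [[canyon [twilight [forest [noon falcon]]]] bell].
"noon falcon bell" straddles a constituent boundary, so it is not a single unit.

no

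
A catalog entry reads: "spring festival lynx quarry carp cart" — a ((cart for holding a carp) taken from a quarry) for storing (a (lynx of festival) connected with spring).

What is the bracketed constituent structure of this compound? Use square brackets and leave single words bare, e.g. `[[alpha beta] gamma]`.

The outermost head in the paraphrase is "cart" (specifically "quarry carp cart"), modified by "spring festival lynx".
Inside "spring festival lynx": head "lynx" (specifically "festival lynx"), modifier "spring".
Inside "festival lynx": head "lynx", modifier "festival".
Inside "quarry carp cart": head "cart" (specifically "carp cart"), modifier "quarry".
Inside "carp cart": head "cart", modifier "carp".
Putting it together: [[spring [festival lynx]] [quarry [carp cart]]].

[[spring [festival lynx]] [quarry [carp cart]]]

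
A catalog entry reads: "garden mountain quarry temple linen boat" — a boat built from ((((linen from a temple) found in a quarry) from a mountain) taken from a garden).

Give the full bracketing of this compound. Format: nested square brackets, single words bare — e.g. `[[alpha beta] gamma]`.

Overall it is a kind of boat; the modifier is "garden mountain quarry temple linen".
Inside "garden mountain quarry temple linen": head "linen" (specifically "mountain quarry temple linen"), modifier "garden".
Inside "mountain quarry temple linen": head "linen" (specifically "quarry temple linen"), modifier "mountain".
Inside "quarry temple linen": head "linen" (specifically "temple linen"), modifier "quarry".
Inside "temple linen": head "linen", modifier "temple".
Putting it together: [[garden [mountain [quarry [temple linen]]]] boat].

[[garden [mountain [quarry [temple linen]]]] boat]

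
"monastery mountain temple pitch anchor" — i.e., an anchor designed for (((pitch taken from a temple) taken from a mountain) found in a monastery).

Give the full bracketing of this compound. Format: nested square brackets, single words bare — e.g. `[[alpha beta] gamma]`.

[[monastery [mountain [temple pitch]]] anchor]

The outermost head in the paraphrase is "anchor", modified by "monastery mountain temple pitch".
"monastery mountain temple pitch" → head "pitch" (specifically "mountain temple pitch"), modifier "monastery".
"mountain temple pitch" → head "pitch" (specifically "temple pitch"), modifier "mountain".
"temple pitch" → head "pitch", modifier "temple".
So the structure is [[monastery [mountain [temple pitch]]] anchor].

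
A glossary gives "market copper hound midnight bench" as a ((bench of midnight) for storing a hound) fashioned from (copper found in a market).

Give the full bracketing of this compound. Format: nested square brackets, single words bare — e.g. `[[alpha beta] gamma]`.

The outermost head in the paraphrase is "bench" (specifically "hound midnight bench"), modified by "market copper".
"market copper" → head "copper", modifier "market".
"hound midnight bench" → head "bench" (specifically "midnight bench"), modifier "hound".
"midnight bench" → head "bench", modifier "midnight".
Assembled: [[market copper] [hound [midnight bench]]].

[[market copper] [hound [midnight bench]]]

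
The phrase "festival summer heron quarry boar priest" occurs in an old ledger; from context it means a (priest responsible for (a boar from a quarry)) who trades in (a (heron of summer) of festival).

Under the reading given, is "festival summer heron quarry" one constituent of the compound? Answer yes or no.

The top-level split is [festival summer heron] [quarry boar priest]; the full structure is [[festival [summer heron]] [[quarry boar] priest]].
"festival summer heron quarry" straddles a constituent boundary, so it is not a single unit.

no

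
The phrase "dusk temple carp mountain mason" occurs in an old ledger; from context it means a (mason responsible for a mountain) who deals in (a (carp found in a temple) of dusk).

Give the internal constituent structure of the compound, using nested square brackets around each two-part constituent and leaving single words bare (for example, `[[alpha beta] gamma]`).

Whole compound: head "mason" (specifically "mountain mason"), modifier "dusk temple carp".
"dusk temple carp" → head "carp" (specifically "temple carp"), modifier "dusk".
"temple carp" → head "carp", modifier "temple".
"mountain mason" → head "mason", modifier "mountain".
Putting it together: [[dusk [temple carp]] [mountain mason]].

[[dusk [temple carp]] [mountain mason]]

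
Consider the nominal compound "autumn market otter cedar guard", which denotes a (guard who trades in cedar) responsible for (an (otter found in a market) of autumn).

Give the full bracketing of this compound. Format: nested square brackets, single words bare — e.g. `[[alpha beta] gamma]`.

[[autumn [market otter]] [cedar guard]]

At the top level: head "guard" (specifically "cedar guard"); modifier "autumn market otter".
Within "autumn market otter", the head is "otter" (specifically "market otter") and the modifier is "autumn".
Within "market otter", the head is "otter" and the modifier is "market".
Within "cedar guard", the head is "guard" and the modifier is "cedar".
So the structure is [[autumn [market otter]] [cedar guard]].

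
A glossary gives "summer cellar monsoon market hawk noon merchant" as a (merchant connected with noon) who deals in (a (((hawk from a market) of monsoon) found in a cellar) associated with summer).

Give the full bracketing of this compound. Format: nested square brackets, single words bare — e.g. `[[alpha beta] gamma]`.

[[summer [cellar [monsoon [market hawk]]]] [noon merchant]]

Whole compound: head "merchant" (specifically "noon merchant"), modifier "summer cellar monsoon market hawk".
Inside "summer cellar monsoon market hawk": head "hawk" (specifically "cellar monsoon market hawk"), modifier "summer".
Inside "cellar monsoon market hawk": head "hawk" (specifically "monsoon market hawk"), modifier "cellar".
Inside "monsoon market hawk": head "hawk" (specifically "market hawk"), modifier "monsoon".
Inside "market hawk": head "hawk", modifier "market".
Inside "noon merchant": head "merchant", modifier "noon".
Putting it together: [[summer [cellar [monsoon [market hawk]]]] [noon merchant]].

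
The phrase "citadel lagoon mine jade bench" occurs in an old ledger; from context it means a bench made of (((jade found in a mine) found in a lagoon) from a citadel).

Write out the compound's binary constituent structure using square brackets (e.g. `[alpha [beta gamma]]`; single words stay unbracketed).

[[citadel [lagoon [mine jade]]] bench]

Whole compound: head "bench", modifier "citadel lagoon mine jade".
Inside "citadel lagoon mine jade": head "jade" (specifically "lagoon mine jade"), modifier "citadel".
Inside "lagoon mine jade": head "jade" (specifically "mine jade"), modifier "lagoon".
Inside "mine jade": head "jade", modifier "mine".
Assembled: [[citadel [lagoon [mine jade]]] bench].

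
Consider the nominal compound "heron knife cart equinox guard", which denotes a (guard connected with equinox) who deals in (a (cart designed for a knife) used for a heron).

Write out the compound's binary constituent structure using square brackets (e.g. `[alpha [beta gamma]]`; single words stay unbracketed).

At the top level: head "guard" (specifically "equinox guard"); modifier "heron knife cart".
Within "heron knife cart", the head is "cart" (specifically "knife cart") and the modifier is "heron".
Within "knife cart", the head is "cart" and the modifier is "knife".
Within "equinox guard", the head is "guard" and the modifier is "equinox".
Putting it together: [[heron [knife cart]] [equinox guard]].

[[heron [knife cart]] [equinox guard]]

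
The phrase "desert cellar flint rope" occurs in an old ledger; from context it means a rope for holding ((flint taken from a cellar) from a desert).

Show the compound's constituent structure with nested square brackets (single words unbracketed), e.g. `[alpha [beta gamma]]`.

At the top level: head "rope"; modifier "desert cellar flint".
Within "desert cellar flint", the head is "flint" (specifically "cellar flint") and the modifier is "desert".
Within "cellar flint", the head is "flint" and the modifier is "cellar".
Assembled: [[desert [cellar flint]] rope].

[[desert [cellar flint]] rope]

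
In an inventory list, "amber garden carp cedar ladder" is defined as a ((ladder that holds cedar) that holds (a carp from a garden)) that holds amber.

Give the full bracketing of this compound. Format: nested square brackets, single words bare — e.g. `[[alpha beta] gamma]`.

[amber [[garden carp] [cedar ladder]]]

The outermost head in the paraphrase is "ladder" (specifically "garden carp cedar ladder"), modified by "amber".
Within "garden carp cedar ladder", the head is "ladder" (specifically "cedar ladder") and the modifier is "garden carp".
Within "garden carp", the head is "carp" and the modifier is "garden".
Within "cedar ladder", the head is "ladder" and the modifier is "cedar".
Assembled: [amber [[garden carp] [cedar ladder]]].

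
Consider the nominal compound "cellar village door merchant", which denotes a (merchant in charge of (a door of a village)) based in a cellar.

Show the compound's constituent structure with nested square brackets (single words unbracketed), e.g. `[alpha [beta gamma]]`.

[cellar [[village door] merchant]]

At the top level: head "merchant" (specifically "village door merchant"); modifier "cellar".
"village door merchant" → head "merchant", modifier "village door".
"village door" → head "door", modifier "village".
So the structure is [cellar [[village door] merchant]].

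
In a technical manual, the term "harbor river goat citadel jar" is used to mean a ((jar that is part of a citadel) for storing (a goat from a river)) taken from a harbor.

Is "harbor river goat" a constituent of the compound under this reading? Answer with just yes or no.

no

The top-level split is [harbor] [river goat citadel jar]; the full structure is [harbor [[river goat] [citadel jar]]].
"harbor river goat" straddles a constituent boundary, so it is not a single unit.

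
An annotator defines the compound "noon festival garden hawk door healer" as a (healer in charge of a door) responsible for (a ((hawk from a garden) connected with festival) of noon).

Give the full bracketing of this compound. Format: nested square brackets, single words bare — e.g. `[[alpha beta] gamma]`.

[[noon [festival [garden hawk]]] [door healer]]

Whole compound: head "healer" (specifically "door healer"), modifier "noon festival garden hawk".
Within "noon festival garden hawk", the head is "hawk" (specifically "festival garden hawk") and the modifier is "noon".
Within "festival garden hawk", the head is "hawk" (specifically "garden hawk") and the modifier is "festival".
Within "garden hawk", the head is "hawk" and the modifier is "garden".
Within "door healer", the head is "healer" and the modifier is "door".
Putting it together: [[noon [festival [garden hawk]]] [door healer]].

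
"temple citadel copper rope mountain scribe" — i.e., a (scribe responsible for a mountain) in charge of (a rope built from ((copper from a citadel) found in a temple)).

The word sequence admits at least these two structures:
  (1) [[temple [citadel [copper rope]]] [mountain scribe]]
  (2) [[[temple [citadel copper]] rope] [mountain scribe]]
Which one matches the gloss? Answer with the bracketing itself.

The paraphrase's head is the "scribe" part ("mountain scribe"); its modifier is "temple citadel copper rope".
That top-level split, carried through the inner groups, gives [[[temple [citadel copper]] rope] [mountain scribe]].

[[[temple [citadel copper]] rope] [mountain scribe]]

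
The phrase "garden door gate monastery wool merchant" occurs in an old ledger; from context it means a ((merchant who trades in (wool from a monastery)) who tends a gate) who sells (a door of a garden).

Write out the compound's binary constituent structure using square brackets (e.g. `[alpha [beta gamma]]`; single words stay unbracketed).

At the top level: head "merchant" (specifically "gate monastery wool merchant"); modifier "garden door".
"garden door" → head "door", modifier "garden".
"gate monastery wool merchant" → head "merchant" (specifically "monastery wool merchant"), modifier "gate".
"monastery wool merchant" → head "merchant", modifier "monastery wool".
"monastery wool" → head "wool", modifier "monastery".
Assembled: [[garden door] [gate [[monastery wool] merchant]]].

[[garden door] [gate [[monastery wool] merchant]]]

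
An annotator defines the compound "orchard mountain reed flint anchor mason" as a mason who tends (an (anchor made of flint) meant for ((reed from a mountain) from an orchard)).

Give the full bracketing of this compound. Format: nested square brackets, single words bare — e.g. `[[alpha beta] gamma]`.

At the top level: head "mason"; modifier "orchard mountain reed flint anchor".
Within "orchard mountain reed flint anchor", the head is "anchor" (specifically "flint anchor") and the modifier is "orchard mountain reed".
Within "orchard mountain reed", the head is "reed" (specifically "mountain reed") and the modifier is "orchard".
Within "mountain reed", the head is "reed" and the modifier is "mountain".
Within "flint anchor", the head is "anchor" and the modifier is "flint".
Putting it together: [[[orchard [mountain reed]] [flint anchor]] mason].

[[[orchard [mountain reed]] [flint anchor]] mason]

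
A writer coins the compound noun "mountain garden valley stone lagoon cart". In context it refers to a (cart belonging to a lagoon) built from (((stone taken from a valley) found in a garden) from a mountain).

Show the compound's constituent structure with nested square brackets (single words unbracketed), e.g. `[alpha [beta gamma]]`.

[[mountain [garden [valley stone]]] [lagoon cart]]

Overall it is a kind of cart (specifically "lagoon cart"); the modifier is "mountain garden valley stone".
"mountain garden valley stone" → head "stone" (specifically "garden valley stone"), modifier "mountain".
"garden valley stone" → head "stone" (specifically "valley stone"), modifier "garden".
"valley stone" → head "stone", modifier "valley".
"lagoon cart" → head "cart", modifier "lagoon".
So the structure is [[mountain [garden [valley stone]]] [lagoon cart]].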